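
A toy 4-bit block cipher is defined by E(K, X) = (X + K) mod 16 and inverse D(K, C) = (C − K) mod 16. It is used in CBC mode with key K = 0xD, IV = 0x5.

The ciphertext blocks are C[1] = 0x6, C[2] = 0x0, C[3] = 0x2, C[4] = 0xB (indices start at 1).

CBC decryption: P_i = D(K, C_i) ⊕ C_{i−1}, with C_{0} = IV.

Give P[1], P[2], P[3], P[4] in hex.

P[1] = 0xC, P[2] = 0x5, P[3] = 0x5, P[4] = 0xC

P[1]: D(K, 0x6) = 0x9; 0x9 ⊕ 0x5 = 0xC.
P[2]: D(K, 0x0) = 0x3; 0x3 ⊕ 0x6 = 0x5.
P[3]: D(K, 0x2) = 0x5; 0x5 ⊕ 0x0 = 0x5.
P[4]: D(K, 0xB) = 0xE; 0xE ⊕ 0x2 = 0xC.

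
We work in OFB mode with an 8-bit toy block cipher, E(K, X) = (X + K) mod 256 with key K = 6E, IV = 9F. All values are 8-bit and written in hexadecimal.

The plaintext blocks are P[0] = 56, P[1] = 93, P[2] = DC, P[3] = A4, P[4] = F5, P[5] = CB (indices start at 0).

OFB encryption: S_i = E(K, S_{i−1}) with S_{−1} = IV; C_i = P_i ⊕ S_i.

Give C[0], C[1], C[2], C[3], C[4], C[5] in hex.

C[0]: S = E(K, 9F) = 0D; 56 ⊕ 0D = 5B.
C[1]: S = E(K, 0D) = 7B; 93 ⊕ 7B = E8.
C[2]: S = E(K, 7B) = E9; DC ⊕ E9 = 35.
C[3]: S = E(K, E9) = 57; A4 ⊕ 57 = F3.
C[4]: S = E(K, 57) = C5; F5 ⊕ C5 = 30.
C[5]: S = E(K, C5) = 33; CB ⊕ 33 = F8.

C[0] = 5B, C[1] = E8, C[2] = 35, C[3] = F3, C[4] = 30, C[5] = F8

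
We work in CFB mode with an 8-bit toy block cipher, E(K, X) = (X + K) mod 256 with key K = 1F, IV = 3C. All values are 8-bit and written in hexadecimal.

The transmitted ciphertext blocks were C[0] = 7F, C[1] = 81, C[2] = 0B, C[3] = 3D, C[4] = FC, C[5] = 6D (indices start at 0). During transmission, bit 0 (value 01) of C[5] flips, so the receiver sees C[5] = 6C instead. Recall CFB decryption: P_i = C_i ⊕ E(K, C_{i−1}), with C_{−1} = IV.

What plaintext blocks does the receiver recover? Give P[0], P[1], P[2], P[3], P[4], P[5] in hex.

Only C[5] changed, to 6C. In CFB, a change in C_i flips the same bit in P_i and garbles P_{i+1}. Decrypting the received ciphertext:
P[0]: E(K, 3C) = 5B; 7F ⊕ 5B = 24.
P[1]: E(K, 7F) = 9E; 81 ⊕ 9E = 1F.
P[2]: E(K, 81) = A0; 0B ⊕ A0 = AB.
P[3]: E(K, 0B) = 2A; 3D ⊕ 2A = 17.
P[4]: E(K, 3D) = 5C; FC ⊕ 5C = A0.
P[5]: E(K, FC) = 1B; 6C ⊕ 1B = 77.
Blocks that differ from the original plaintext: P[5].

P[0] = 24, P[1] = 1F, P[2] = AB, P[3] = 17, P[4] = A0, P[5] = 77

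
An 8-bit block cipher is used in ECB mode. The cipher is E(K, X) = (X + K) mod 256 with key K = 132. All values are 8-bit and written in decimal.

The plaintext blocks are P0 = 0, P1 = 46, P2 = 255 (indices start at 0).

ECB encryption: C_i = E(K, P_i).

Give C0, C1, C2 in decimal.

C0: E(K, 0) = 132.
C1: E(K, 46) = 178.
C2: E(K, 255) = 131.

C0 = 132, C1 = 178, C2 = 131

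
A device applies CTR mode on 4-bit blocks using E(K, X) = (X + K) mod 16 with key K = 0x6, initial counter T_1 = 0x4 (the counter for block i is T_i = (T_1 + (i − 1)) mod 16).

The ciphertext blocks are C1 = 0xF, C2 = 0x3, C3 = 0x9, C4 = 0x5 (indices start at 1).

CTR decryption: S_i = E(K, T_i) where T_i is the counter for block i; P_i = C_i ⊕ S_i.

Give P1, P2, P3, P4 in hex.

P1 = 0x5, P2 = 0x8, P3 = 0x5, P4 = 0x8

P1: T = 0x4, S = E(K, T) = 0xA; 0xF ⊕ 0xA = 0x5.
P2: T = 0x5, S = E(K, T) = 0xB; 0x3 ⊕ 0xB = 0x8.
P3: T = 0x6, S = E(K, T) = 0xC; 0x9 ⊕ 0xC = 0x5.
P4: T = 0x7, S = E(K, T) = 0xD; 0x5 ⊕ 0xD = 0x8.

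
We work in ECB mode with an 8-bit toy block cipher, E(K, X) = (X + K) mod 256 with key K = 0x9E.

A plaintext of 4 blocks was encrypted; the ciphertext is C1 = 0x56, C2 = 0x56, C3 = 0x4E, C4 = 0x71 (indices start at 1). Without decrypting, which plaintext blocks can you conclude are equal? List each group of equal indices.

ECB encrypts each block independently with the same key, so equal ciphertext blocks imply equal plaintext blocks.
C1 = C2 = 0x56, so P1 = P2.

P1 = P2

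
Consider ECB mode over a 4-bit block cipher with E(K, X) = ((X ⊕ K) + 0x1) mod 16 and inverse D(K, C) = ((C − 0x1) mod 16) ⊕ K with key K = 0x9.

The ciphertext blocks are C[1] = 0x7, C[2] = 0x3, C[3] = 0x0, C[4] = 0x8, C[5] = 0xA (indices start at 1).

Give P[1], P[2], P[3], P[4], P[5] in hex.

P[1] = 0xF, P[2] = 0xB, P[3] = 0x6, P[4] = 0xE, P[5] = 0x0

ECB decryption: P_i = D(K, C_i).
P[1]: D(K, 0x7) = 0xF.
P[2]: D(K, 0x3) = 0xB.
P[3]: D(K, 0x0) = 0x6.
P[4]: D(K, 0x8) = 0xE.
P[5]: D(K, 0xA) = 0x0.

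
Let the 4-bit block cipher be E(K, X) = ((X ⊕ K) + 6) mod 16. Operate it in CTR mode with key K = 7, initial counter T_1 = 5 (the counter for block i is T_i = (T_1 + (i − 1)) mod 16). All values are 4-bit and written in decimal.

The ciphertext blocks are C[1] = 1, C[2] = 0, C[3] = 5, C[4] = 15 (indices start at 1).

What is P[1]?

CTR decryption: S_i = E(K, T_i) where T_i is the counter for block i; P_i = C_i ⊕ S_i.
P[1]: T = 5, S = E(K, T) = 8; 1 ⊕ 8 = 9.

P[1] = 9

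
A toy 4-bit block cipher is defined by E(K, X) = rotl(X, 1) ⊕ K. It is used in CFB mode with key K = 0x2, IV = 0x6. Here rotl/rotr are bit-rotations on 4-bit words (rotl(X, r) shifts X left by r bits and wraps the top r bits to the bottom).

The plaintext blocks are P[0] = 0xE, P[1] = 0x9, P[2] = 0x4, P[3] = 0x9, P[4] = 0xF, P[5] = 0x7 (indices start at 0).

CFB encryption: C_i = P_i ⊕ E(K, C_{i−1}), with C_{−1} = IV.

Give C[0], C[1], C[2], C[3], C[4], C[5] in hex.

C[0]: E(K, 0x6) = 0xE; 0xE ⊕ 0xE = 0x0.
C[1]: E(K, 0x0) = 0x2; 0x9 ⊕ 0x2 = 0xB.
C[2]: E(K, 0xB) = 0x5; 0x4 ⊕ 0x5 = 0x1.
C[3]: E(K, 0x1) = 0x0; 0x9 ⊕ 0x0 = 0x9.
C[4]: E(K, 0x9) = 0x1; 0xF ⊕ 0x1 = 0xE.
C[5]: E(K, 0xE) = 0xF; 0x7 ⊕ 0xF = 0x8.

C[0] = 0x0, C[1] = 0xB, C[2] = 0x1, C[3] = 0x9, C[4] = 0xE, C[5] = 0x8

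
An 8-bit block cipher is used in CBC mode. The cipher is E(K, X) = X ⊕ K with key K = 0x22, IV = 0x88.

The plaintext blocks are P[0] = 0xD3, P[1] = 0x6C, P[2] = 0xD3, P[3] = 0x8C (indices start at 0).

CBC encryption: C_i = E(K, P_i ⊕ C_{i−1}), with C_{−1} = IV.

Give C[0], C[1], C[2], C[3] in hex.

C[0] = 0x79, C[1] = 0x37, C[2] = 0xC6, C[3] = 0x68

C[0]: P[0] ⊕ 0x88 = 0x5B; E(K, 0x5B) = 0x79.
C[1]: P[1] ⊕ 0x79 = 0x15; E(K, 0x15) = 0x37.
C[2]: P[2] ⊕ 0x37 = 0xE4; E(K, 0xE4) = 0xC6.
C[3]: P[3] ⊕ 0xC6 = 0x4A; E(K, 0x4A) = 0x68.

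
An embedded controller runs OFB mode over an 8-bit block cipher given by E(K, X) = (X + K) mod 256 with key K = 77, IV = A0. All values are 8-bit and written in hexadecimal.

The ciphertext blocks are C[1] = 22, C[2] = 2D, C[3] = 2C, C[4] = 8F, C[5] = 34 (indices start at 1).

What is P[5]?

OFB decryption: S_i = E(K, S_{i−1}) with S_{0} = IV; P_i = C_i ⊕ S_i.
P[1]: S = E(K, A0) = 17; 22 ⊕ 17 = 35.
P[2]: S = E(K, 17) = 8E; 2D ⊕ 8E = A3.
P[3]: S = E(K, 8E) = 05; 2C ⊕ 05 = 29.
P[4]: S = E(K, 05) = 7C; 8F ⊕ 7C = F3.
P[5]: S = E(K, 7C) = F3; 34 ⊕ F3 = C7.

P[5] = C7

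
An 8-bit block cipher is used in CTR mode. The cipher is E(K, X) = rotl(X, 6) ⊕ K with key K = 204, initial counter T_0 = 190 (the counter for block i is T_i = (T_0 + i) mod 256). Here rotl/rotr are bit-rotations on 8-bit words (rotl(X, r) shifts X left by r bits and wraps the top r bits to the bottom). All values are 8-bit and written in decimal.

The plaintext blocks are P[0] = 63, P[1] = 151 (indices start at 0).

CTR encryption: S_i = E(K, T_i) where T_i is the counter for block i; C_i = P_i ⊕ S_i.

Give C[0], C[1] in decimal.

C[0] = 92, C[1] = 180

C[0]: T = 190, S = E(K, T) = 99; 63 ⊕ 99 = 92.
C[1]: T = 191, S = E(K, T) = 35; 151 ⊕ 35 = 180.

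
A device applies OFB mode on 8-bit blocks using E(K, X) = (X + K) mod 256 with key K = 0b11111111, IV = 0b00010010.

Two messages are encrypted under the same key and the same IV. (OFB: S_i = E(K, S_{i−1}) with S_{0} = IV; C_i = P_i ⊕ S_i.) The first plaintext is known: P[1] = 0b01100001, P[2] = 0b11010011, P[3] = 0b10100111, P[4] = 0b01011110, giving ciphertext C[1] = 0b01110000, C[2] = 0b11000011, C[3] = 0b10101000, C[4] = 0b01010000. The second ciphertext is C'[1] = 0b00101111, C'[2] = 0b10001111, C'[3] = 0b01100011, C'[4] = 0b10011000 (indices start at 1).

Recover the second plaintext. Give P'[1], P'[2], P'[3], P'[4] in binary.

P'[1] = 0b00111110, P'[2] = 0b10011111, P'[3] = 0b01101100, P'[4] = 0b10010110

In OFB with a reused IV, both messages share the same keystream S_i, so C_i ⊕ C'_i = P_i ⊕ P'_i and thus P'_i = P_i ⊕ C_i ⊕ C'_i.
P'[1]: 0b01100001 ⊕ 0b01110000 ⊕ 0b00101111 = 0b00111110.
P'[2]: 0b11010011 ⊕ 0b11000011 ⊕ 0b10001111 = 0b10011111.
P'[3]: 0b10100111 ⊕ 0b10101000 ⊕ 0b01100011 = 0b01101100.
P'[4]: 0b01011110 ⊕ 0b01010000 ⊕ 0b10011000 = 0b10010110.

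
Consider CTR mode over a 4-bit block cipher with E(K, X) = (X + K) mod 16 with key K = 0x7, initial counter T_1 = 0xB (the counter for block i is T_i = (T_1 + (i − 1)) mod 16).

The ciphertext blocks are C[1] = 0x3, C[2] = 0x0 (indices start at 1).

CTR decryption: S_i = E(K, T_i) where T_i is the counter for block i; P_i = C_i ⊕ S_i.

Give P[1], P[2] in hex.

P[1] = 0x1, P[2] = 0x3

P[1]: T = 0xB, S = E(K, T) = 0x2; 0x3 ⊕ 0x2 = 0x1.
P[2]: T = 0xC, S = E(K, T) = 0x3; 0x0 ⊕ 0x3 = 0x3.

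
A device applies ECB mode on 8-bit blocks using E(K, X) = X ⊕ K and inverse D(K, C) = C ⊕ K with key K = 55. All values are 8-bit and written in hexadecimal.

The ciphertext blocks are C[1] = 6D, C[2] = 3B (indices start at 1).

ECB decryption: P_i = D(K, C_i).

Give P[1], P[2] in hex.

P[1]: D(K, 6D) = 38.
P[2]: D(K, 3B) = 6E.

P[1] = 38, P[2] = 6E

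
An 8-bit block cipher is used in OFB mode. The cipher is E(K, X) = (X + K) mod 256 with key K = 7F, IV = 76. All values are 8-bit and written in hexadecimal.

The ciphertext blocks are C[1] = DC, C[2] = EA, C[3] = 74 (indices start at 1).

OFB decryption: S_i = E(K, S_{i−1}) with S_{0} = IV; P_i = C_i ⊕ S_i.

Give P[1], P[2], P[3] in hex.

P[1] = 29, P[2] = 9E, P[3] = 87

P[1]: S = E(K, 76) = F5; DC ⊕ F5 = 29.
P[2]: S = E(K, F5) = 74; EA ⊕ 74 = 9E.
P[3]: S = E(K, 74) = F3; 74 ⊕ F3 = 87.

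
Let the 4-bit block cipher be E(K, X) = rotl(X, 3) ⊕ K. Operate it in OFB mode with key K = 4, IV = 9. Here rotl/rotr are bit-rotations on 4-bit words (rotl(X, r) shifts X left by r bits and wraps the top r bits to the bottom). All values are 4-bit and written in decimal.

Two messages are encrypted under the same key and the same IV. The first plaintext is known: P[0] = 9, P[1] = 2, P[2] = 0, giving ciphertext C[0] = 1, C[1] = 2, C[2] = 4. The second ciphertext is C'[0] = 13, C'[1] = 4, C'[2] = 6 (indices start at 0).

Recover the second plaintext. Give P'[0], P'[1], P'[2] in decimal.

In OFB with a reused IV, both messages share the same keystream S_i, so C_i ⊕ C'_i = P_i ⊕ P'_i and thus P'_i = P_i ⊕ C_i ⊕ C'_i.
P'[0]: 9 ⊕ 1 ⊕ 13 = 5.
P'[1]: 2 ⊕ 2 ⊕ 4 = 4.
P'[2]: 0 ⊕ 4 ⊕ 6 = 2.

P'[0] = 5, P'[1] = 4, P'[2] = 2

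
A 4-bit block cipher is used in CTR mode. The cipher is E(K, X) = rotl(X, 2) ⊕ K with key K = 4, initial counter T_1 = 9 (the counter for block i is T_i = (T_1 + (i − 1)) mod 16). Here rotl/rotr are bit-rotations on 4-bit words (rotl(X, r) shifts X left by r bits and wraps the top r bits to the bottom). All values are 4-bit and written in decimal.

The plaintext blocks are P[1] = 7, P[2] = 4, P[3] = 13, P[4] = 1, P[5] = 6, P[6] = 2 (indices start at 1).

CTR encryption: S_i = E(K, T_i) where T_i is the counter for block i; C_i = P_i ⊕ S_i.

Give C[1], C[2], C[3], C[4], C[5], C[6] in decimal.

C[1]: T = 9, S = E(K, T) = 2; 7 ⊕ 2 = 5.
C[2]: T = 10, S = E(K, T) = 14; 4 ⊕ 14 = 10.
C[3]: T = 11, S = E(K, T) = 10; 13 ⊕ 10 = 7.
C[4]: T = 12, S = E(K, T) = 7; 1 ⊕ 7 = 6.
C[5]: T = 13, S = E(K, T) = 3; 6 ⊕ 3 = 5.
C[6]: T = 14, S = E(K, T) = 15; 2 ⊕ 15 = 13.

C[1] = 5, C[2] = 10, C[3] = 7, C[4] = 6, C[5] = 5, C[6] = 13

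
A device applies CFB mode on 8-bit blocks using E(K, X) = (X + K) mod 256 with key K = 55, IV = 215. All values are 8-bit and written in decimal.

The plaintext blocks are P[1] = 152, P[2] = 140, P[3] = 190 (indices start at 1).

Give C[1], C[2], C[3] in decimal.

C[1] = 150, C[2] = 65, C[3] = 198

CFB encryption: C_i = P_i ⊕ E(K, C_{i−1}), with C_{0} = IV.
C[1]: E(K, 215) = 14; 152 ⊕ 14 = 150.
C[2]: E(K, 150) = 205; 140 ⊕ 205 = 65.
C[3]: E(K, 65) = 120; 190 ⊕ 120 = 198.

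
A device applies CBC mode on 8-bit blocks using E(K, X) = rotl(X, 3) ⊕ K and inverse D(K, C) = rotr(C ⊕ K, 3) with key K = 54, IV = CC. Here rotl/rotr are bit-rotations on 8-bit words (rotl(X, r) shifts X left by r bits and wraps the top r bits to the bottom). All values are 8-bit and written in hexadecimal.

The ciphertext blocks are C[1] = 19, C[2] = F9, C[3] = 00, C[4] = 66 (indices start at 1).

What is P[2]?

P[2] = AC

CBC decryption: P_i = D(K, C_i) ⊕ C_{i−1}, with C_{0} = IV.
P[2]: D(K, F9) = B5; B5 ⊕ 19 = AC.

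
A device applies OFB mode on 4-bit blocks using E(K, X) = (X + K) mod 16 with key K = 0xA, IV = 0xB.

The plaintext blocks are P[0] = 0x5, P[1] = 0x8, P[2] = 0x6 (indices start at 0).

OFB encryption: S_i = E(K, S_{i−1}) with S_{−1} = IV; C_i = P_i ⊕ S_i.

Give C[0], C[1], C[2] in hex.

C[0] = 0x0, C[1] = 0x7, C[2] = 0xF

C[0]: S = E(K, 0xB) = 0x5; 0x5 ⊕ 0x5 = 0x0.
C[1]: S = E(K, 0x5) = 0xF; 0x8 ⊕ 0xF = 0x7.
C[2]: S = E(K, 0xF) = 0x9; 0x6 ⊕ 0x9 = 0xF.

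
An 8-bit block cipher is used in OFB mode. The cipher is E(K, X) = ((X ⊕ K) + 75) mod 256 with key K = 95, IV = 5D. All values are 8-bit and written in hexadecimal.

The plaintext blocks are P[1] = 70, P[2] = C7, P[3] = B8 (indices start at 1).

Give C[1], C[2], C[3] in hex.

OFB encryption: S_i = E(K, S_{i−1}) with S_{0} = IV; C_i = P_i ⊕ S_i.
C[1]: S = E(K, 5D) = 3D; 70 ⊕ 3D = 4D.
C[2]: S = E(K, 3D) = 1D; C7 ⊕ 1D = DA.
C[3]: S = E(K, 1D) = FD; B8 ⊕ FD = 45.

C[1] = 4D, C[2] = DA, C[3] = 45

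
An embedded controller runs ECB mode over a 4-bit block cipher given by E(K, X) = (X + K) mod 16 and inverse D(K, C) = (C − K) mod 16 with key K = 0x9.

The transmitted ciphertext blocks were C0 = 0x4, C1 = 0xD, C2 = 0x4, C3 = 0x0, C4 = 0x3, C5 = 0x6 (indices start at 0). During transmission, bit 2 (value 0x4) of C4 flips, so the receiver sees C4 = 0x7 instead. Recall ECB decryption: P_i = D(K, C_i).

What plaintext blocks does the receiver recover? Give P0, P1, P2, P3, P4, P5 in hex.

Only C4 changed, to 0x7. In ECB, a change in C_i affects only P_i. Decrypting the received ciphertext:
P0: D(K, 0x4) = 0xB.
P1: D(K, 0xD) = 0x4.
P2: D(K, 0x4) = 0xB.
P3: D(K, 0x0) = 0x7.
P4: D(K, 0x7) = 0xE.
P5: D(K, 0x6) = 0xD.
Blocks that differ from the original plaintext: P4.

P0 = 0xB, P1 = 0x4, P2 = 0xB, P3 = 0x7, P4 = 0xE, P5 = 0xD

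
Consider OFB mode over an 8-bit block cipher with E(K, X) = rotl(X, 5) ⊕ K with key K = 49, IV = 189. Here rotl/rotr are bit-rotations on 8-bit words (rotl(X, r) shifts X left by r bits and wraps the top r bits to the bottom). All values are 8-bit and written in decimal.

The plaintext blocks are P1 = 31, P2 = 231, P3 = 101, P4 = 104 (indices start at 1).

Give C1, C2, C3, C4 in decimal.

OFB encryption: S_i = E(K, S_{i−1}) with S_{0} = IV; C_i = P_i ⊕ S_i.
C1: S = E(K, 189) = 134; 31 ⊕ 134 = 153.
C2: S = E(K, 134) = 225; 231 ⊕ 225 = 6.
C3: S = E(K, 225) = 13; 101 ⊕ 13 = 104.
C4: S = E(K, 13) = 144; 104 ⊕ 144 = 248.

C1 = 153, C2 = 6, C3 = 104, C4 = 248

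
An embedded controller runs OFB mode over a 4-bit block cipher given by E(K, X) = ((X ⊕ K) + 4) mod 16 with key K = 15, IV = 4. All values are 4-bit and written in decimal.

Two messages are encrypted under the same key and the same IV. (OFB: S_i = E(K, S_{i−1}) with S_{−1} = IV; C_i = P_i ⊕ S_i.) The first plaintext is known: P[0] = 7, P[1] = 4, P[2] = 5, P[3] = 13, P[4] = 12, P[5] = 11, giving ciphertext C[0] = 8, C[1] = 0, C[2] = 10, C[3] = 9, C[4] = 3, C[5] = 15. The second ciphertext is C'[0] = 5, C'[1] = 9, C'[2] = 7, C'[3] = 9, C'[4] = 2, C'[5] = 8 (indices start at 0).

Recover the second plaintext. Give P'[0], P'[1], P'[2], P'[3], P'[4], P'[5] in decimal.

P'[0] = 10, P'[1] = 13, P'[2] = 8, P'[3] = 13, P'[4] = 13, P'[5] = 12

In OFB with a reused IV, both messages share the same keystream S_i, so C_i ⊕ C'_i = P_i ⊕ P'_i and thus P'_i = P_i ⊕ C_i ⊕ C'_i.
P'[0]: 7 ⊕ 8 ⊕ 5 = 10.
P'[1]: 4 ⊕ 0 ⊕ 9 = 13.
P'[2]: 5 ⊕ 10 ⊕ 7 = 8.
P'[3]: 13 ⊕ 9 ⊕ 9 = 13.
P'[4]: 12 ⊕ 3 ⊕ 2 = 13.
P'[5]: 11 ⊕ 15 ⊕ 8 = 12.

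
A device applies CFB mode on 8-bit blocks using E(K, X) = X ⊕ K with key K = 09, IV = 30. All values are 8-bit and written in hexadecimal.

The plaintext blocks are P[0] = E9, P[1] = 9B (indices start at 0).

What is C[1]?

CFB encryption: C_i = P_i ⊕ E(K, C_{i−1}), with C_{−1} = IV.
C[0]: E(K, 30) = 39; E9 ⊕ 39 = D0.
C[1]: E(K, D0) = D9; 9B ⊕ D9 = 42.

C[1] = 42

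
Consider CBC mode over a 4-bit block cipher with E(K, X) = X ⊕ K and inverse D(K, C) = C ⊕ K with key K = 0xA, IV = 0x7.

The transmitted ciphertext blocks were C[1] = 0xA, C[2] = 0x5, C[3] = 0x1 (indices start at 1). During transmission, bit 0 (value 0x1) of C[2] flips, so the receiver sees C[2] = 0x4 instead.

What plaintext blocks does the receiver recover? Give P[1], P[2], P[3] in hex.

CBC decryption: P_i = D(K, C_i) ⊕ C_{i−1}, with C_{0} = IV.
Only C[2] changed, to 0x4. In CBC, a change in C_i garbles P_i and flips the same bit in P_{i+1}. Decrypting the received ciphertext:
P[1]: D(K, 0xA) = 0x0; 0x0 ⊕ 0x7 = 0x7.
P[2]: D(K, 0x4) = 0xE; 0xE ⊕ 0xA = 0x4.
P[3]: D(K, 0x1) = 0xB; 0xB ⊕ 0x4 = 0xF.
Blocks that differ from the original plaintext: P[2], P[3].

P[1] = 0x7, P[2] = 0x4, P[3] = 0xF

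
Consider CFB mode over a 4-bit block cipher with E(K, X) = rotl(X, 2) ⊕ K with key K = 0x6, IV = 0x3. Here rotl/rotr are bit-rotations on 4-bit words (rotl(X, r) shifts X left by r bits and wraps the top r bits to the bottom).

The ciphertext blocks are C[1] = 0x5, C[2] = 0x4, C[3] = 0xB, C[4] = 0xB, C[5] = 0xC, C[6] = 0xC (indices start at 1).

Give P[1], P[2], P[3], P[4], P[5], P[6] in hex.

CFB decryption: P_i = C_i ⊕ E(K, C_{i−1}), with C_{0} = IV.
P[1]: E(K, 0x3) = 0xA; 0x5 ⊕ 0xA = 0xF.
P[2]: E(K, 0x5) = 0x3; 0x4 ⊕ 0x3 = 0x7.
P[3]: E(K, 0x4) = 0x7; 0xB ⊕ 0x7 = 0xC.
P[4]: E(K, 0xB) = 0x8; 0xB ⊕ 0x8 = 0x3.
P[5]: E(K, 0xB) = 0x8; 0xC ⊕ 0x8 = 0x4.
P[6]: E(K, 0xC) = 0x5; 0xC ⊕ 0x5 = 0x9.

P[1] = 0xF, P[2] = 0x7, P[3] = 0xC, P[4] = 0x3, P[5] = 0x4, P[6] = 0x9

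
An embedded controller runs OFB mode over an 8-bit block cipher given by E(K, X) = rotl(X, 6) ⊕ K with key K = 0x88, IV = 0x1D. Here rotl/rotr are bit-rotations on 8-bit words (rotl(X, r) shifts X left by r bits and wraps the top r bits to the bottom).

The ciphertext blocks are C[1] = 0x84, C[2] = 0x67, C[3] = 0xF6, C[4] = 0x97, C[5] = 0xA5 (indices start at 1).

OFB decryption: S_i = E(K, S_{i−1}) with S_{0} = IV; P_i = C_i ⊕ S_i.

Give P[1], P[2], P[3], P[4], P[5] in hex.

P[1]: S = E(K, 0x1D) = 0xCF; 0x84 ⊕ 0xCF = 0x4B.
P[2]: S = E(K, 0xCF) = 0x7B; 0x67 ⊕ 0x7B = 0x1C.
P[3]: S = E(K, 0x7B) = 0x56; 0xF6 ⊕ 0x56 = 0xA0.
P[4]: S = E(K, 0x56) = 0x1D; 0x97 ⊕ 0x1D = 0x8A.
P[5]: S = E(K, 0x1D) = 0xCF; 0xA5 ⊕ 0xCF = 0x6A.

P[1] = 0x4B, P[2] = 0x1C, P[3] = 0xA0, P[4] = 0x8A, P[5] = 0x6A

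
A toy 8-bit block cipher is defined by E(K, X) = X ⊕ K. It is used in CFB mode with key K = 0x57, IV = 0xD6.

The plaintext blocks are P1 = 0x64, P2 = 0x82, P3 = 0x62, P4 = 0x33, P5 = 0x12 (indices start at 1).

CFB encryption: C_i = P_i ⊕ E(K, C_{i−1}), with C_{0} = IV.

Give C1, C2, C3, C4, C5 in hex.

C1: E(K, 0xD6) = 0x81; 0x64 ⊕ 0x81 = 0xE5.
C2: E(K, 0xE5) = 0xB2; 0x82 ⊕ 0xB2 = 0x30.
C3: E(K, 0x30) = 0x67; 0x62 ⊕ 0x67 = 0x05.
C4: E(K, 0x05) = 0x52; 0x33 ⊕ 0x52 = 0x61.
C5: E(K, 0x61) = 0x36; 0x12 ⊕ 0x36 = 0x24.

C1 = 0xE5, C2 = 0x30, C3 = 0x05, C4 = 0x61, C5 = 0x24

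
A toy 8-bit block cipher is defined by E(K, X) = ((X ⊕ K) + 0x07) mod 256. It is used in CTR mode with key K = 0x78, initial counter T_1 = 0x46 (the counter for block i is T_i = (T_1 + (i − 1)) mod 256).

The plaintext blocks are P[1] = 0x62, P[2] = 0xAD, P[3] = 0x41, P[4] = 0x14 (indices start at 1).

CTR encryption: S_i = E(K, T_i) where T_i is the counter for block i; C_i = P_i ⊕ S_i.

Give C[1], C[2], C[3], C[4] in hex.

C[1] = 0x27, C[2] = 0xEB, C[3] = 0x76, C[4] = 0x2C

C[1]: T = 0x46, S = E(K, T) = 0x45; 0x62 ⊕ 0x45 = 0x27.
C[2]: T = 0x47, S = E(K, T) = 0x46; 0xAD ⊕ 0x46 = 0xEB.
C[3]: T = 0x48, S = E(K, T) = 0x37; 0x41 ⊕ 0x37 = 0x76.
C[4]: T = 0x49, S = E(K, T) = 0x38; 0x14 ⊕ 0x38 = 0x2C.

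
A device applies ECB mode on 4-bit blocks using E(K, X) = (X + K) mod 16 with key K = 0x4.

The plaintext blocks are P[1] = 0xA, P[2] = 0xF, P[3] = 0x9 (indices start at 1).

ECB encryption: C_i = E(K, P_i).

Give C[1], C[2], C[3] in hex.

C[1]: E(K, 0xA) = 0xE.
C[2]: E(K, 0xF) = 0x3.
C[3]: E(K, 0x9) = 0xD.

C[1] = 0xE, C[2] = 0x3, C[3] = 0xD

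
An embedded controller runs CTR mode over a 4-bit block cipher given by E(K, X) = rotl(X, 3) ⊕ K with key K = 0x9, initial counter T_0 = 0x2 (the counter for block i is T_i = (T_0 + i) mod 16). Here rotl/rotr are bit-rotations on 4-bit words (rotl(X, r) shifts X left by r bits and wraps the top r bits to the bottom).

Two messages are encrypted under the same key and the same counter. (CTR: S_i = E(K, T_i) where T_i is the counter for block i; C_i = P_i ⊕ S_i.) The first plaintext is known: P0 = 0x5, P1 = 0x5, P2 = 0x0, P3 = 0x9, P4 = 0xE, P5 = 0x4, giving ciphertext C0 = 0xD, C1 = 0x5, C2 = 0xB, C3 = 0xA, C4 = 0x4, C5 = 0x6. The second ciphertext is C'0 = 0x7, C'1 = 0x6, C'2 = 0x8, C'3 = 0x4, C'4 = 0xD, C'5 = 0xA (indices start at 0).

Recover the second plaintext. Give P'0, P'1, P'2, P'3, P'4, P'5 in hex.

In CTR with a reused counter, both messages share the same keystream S_i, so C_i ⊕ C'_i = P_i ⊕ P'_i and thus P'_i = P_i ⊕ C_i ⊕ C'_i.
P'0: 0x5 ⊕ 0xD ⊕ 0x7 = 0xF.
P'1: 0x5 ⊕ 0x5 ⊕ 0x6 = 0x6.
P'2: 0x0 ⊕ 0xB ⊕ 0x8 = 0x3.
P'3: 0x9 ⊕ 0xA ⊕ 0x4 = 0x7.
P'4: 0xE ⊕ 0x4 ⊕ 0xD = 0x7.
P'5: 0x4 ⊕ 0x6 ⊕ 0xA = 0x8.

P'0 = 0xF, P'1 = 0x6, P'2 = 0x3, P'3 = 0x7, P'4 = 0x7, P'5 = 0x8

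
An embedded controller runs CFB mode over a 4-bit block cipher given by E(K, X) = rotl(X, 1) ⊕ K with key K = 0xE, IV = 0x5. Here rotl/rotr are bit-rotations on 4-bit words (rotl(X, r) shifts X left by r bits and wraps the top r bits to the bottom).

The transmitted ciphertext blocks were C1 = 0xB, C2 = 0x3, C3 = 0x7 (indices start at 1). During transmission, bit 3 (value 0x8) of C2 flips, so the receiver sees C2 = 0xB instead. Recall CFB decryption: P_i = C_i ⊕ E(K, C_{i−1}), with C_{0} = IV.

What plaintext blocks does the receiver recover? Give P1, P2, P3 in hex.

P1 = 0xF, P2 = 0x2, P3 = 0xE

Only C2 changed, to 0xB. In CFB, a change in C_i flips the same bit in P_i and garbles P_{i+1}. Decrypting the received ciphertext:
P1: E(K, 0x5) = 0x4; 0xB ⊕ 0x4 = 0xF.
P2: E(K, 0xB) = 0x9; 0xB ⊕ 0x9 = 0x2.
P3: E(K, 0xB) = 0x9; 0x7 ⊕ 0x9 = 0xE.
Blocks that differ from the original plaintext: P2, P3.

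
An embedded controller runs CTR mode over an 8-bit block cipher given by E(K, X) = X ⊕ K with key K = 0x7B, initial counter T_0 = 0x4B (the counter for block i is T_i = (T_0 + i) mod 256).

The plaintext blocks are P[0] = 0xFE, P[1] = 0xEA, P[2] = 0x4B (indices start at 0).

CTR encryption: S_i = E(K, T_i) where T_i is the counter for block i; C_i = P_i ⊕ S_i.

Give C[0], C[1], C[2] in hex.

C[0] = 0xCE, C[1] = 0xDD, C[2] = 0x7D

C[0]: T = 0x4B, S = E(K, T) = 0x30; 0xFE ⊕ 0x30 = 0xCE.
C[1]: T = 0x4C, S = E(K, T) = 0x37; 0xEA ⊕ 0x37 = 0xDD.
C[2]: T = 0x4D, S = E(K, T) = 0x36; 0x4B ⊕ 0x36 = 0x7D.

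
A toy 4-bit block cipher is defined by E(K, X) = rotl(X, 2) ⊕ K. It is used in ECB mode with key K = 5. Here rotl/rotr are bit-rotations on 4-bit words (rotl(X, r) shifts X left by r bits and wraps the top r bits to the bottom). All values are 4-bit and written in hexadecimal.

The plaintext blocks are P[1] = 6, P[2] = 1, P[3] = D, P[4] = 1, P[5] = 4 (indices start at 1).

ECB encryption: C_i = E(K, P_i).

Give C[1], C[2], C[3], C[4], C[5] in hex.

C[1]: E(K, 6) = C.
C[2]: E(K, 1) = 1.
C[3]: E(K, D) = 2.
C[4]: E(K, 1) = 1.
C[5]: E(K, 4) = 4.

C[1] = C, C[2] = 1, C[3] = 2, C[4] = 1, C[5] = 4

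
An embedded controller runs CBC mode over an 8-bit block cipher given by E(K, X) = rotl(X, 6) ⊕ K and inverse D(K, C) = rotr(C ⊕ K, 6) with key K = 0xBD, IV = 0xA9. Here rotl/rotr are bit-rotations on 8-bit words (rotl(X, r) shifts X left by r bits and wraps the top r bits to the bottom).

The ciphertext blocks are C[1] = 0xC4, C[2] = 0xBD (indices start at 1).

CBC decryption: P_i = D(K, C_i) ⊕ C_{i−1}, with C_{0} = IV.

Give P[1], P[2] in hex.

P[1]: D(K, 0xC4) = 0xE5; 0xE5 ⊕ 0xA9 = 0x4C.
P[2]: D(K, 0xBD) = 0x00; 0x00 ⊕ 0xC4 = 0xC4.

P[1] = 0x4C, P[2] = 0xC4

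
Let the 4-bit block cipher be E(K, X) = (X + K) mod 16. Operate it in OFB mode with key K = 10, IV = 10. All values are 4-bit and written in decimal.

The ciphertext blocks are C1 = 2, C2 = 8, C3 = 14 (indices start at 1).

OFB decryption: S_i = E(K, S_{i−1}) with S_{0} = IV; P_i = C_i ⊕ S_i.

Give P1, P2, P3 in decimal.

P1: S = E(K, 10) = 4; 2 ⊕ 4 = 6.
P2: S = E(K, 4) = 14; 8 ⊕ 14 = 6.
P3: S = E(K, 14) = 8; 14 ⊕ 8 = 6.

P1 = 6, P2 = 6, P3 = 6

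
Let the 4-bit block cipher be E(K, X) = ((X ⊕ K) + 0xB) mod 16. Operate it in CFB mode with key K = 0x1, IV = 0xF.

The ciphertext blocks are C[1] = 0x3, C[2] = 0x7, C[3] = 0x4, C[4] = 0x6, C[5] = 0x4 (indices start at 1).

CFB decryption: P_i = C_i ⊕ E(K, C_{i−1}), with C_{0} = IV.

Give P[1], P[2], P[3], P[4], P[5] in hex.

P[1]: E(K, 0xF) = 0x9; 0x3 ⊕ 0x9 = 0xA.
P[2]: E(K, 0x3) = 0xD; 0x7 ⊕ 0xD = 0xA.
P[3]: E(K, 0x7) = 0x1; 0x4 ⊕ 0x1 = 0x5.
P[4]: E(K, 0x4) = 0x0; 0x6 ⊕ 0x0 = 0x6.
P[5]: E(K, 0x6) = 0x2; 0x4 ⊕ 0x2 = 0x6.

P[1] = 0xA, P[2] = 0xA, P[3] = 0x5, P[4] = 0x6, P[5] = 0x6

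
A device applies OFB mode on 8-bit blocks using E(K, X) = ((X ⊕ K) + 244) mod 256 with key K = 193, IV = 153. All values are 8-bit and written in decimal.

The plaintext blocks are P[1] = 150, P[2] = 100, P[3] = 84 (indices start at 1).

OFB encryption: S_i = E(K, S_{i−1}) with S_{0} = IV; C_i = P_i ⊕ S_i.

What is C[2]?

C[1]: S = E(K, 153) = 76; 150 ⊕ 76 = 218.
C[2]: S = E(K, 76) = 129; 100 ⊕ 129 = 229.

C[2] = 229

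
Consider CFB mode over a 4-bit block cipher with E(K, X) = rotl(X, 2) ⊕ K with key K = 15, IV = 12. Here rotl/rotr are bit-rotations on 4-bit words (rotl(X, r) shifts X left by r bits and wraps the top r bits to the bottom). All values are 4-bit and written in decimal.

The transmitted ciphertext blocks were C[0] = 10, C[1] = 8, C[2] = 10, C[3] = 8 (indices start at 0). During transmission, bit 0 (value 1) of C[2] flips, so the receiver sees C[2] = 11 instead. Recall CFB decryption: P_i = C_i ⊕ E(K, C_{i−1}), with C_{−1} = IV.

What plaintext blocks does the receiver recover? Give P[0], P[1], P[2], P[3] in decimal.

Only C[2] changed, to 11. In CFB, a change in C_i flips the same bit in P_i and garbles P_{i+1}. Decrypting the received ciphertext:
P[0]: E(K, 12) = 12; 10 ⊕ 12 = 6.
P[1]: E(K, 10) = 5; 8 ⊕ 5 = 13.
P[2]: E(K, 8) = 13; 11 ⊕ 13 = 6.
P[3]: E(K, 11) = 1; 8 ⊕ 1 = 9.
Blocks that differ from the original plaintext: P[2], P[3].

P[0] = 6, P[1] = 13, P[2] = 6, P[3] = 9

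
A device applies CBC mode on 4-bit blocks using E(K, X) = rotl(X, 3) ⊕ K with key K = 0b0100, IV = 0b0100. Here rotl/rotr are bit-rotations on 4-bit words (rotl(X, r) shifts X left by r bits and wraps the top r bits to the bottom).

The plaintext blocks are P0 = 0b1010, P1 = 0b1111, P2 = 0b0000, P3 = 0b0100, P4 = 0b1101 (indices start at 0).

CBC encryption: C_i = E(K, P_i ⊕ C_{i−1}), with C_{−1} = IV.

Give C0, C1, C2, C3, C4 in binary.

C0: P0 ⊕ 0b0100 = 0b1110; E(K, 0b1110) = 0b0011.
C1: P1 ⊕ 0b0011 = 0b1100; E(K, 0b1100) = 0b0010.
C2: P2 ⊕ 0b0010 = 0b0010; E(K, 0b0010) = 0b0101.
C3: P3 ⊕ 0b0101 = 0b0001; E(K, 0b0001) = 0b1100.
C4: P4 ⊕ 0b1100 = 0b0001; E(K, 0b0001) = 0b1100.

C0 = 0b0011, C1 = 0b0010, C2 = 0b0101, C3 = 0b1100, C4 = 0b1100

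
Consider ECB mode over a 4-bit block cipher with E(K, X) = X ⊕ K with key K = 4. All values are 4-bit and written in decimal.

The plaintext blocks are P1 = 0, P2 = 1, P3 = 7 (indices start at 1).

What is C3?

ECB encryption: C_i = E(K, P_i).
C3: E(K, 7) = 3.

C3 = 3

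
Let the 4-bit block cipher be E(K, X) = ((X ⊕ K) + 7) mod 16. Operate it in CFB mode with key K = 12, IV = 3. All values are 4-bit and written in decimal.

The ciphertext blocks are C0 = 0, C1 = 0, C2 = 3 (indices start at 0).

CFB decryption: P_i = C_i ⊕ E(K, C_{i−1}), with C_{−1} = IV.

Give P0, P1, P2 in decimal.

P0 = 6, P1 = 3, P2 = 0

P0: E(K, 3) = 6; 0 ⊕ 6 = 6.
P1: E(K, 0) = 3; 0 ⊕ 3 = 3.
P2: E(K, 0) = 3; 3 ⊕ 3 = 0.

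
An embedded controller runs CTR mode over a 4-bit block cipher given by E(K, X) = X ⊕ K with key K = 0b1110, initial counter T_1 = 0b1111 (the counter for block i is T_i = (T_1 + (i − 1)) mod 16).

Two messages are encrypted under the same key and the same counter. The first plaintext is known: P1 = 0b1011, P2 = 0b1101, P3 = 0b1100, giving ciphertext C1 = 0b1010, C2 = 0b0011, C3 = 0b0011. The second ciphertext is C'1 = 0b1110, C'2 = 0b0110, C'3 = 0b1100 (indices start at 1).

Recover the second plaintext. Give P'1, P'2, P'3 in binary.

P'1 = 0b1111, P'2 = 0b1000, P'3 = 0b0011

In CTR with a reused counter, both messages share the same keystream S_i, so C_i ⊕ C'_i = P_i ⊕ P'_i and thus P'_i = P_i ⊕ C_i ⊕ C'_i.
P'1: 0b1011 ⊕ 0b1010 ⊕ 0b1110 = 0b1111.
P'2: 0b1101 ⊕ 0b0011 ⊕ 0b0110 = 0b1000.
P'3: 0b1100 ⊕ 0b0011 ⊕ 0b1100 = 0b0011.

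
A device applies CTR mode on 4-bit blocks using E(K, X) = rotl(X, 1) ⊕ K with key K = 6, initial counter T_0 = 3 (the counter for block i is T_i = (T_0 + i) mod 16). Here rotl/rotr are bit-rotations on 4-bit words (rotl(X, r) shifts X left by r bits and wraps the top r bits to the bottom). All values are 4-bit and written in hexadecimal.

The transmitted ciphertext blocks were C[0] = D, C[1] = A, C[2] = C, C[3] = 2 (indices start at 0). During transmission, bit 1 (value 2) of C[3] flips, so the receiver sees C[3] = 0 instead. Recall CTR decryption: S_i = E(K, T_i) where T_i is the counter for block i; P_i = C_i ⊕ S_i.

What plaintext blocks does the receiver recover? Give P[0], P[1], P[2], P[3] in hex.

P[0] = D, P[1] = 4, P[2] = 0, P[3] = A

Only C[3] changed, to 0. In CTR, a change in C_i flips the same bit in P_i only; the keystream is unaffected. Decrypting the received ciphertext:
P[0]: T = 3, S = E(K, T) = 0; D ⊕ 0 = D.
P[1]: T = 4, S = E(K, T) = E; A ⊕ E = 4.
P[2]: T = 5, S = E(K, T) = C; C ⊕ C = 0.
P[3]: T = 6, S = E(K, T) = A; 0 ⊕ A = A.
Blocks that differ from the original plaintext: P[3].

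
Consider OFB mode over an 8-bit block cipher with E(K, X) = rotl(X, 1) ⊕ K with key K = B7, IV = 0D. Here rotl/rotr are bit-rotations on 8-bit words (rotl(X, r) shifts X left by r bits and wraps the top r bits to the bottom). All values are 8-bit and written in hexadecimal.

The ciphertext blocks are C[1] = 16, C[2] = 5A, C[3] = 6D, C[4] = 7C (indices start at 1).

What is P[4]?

OFB decryption: S_i = E(K, S_{i−1}) with S_{0} = IV; P_i = C_i ⊕ S_i.
P[1]: S = E(K, 0D) = AD; 16 ⊕ AD = BB.
P[2]: S = E(K, AD) = EC; 5A ⊕ EC = B6.
P[3]: S = E(K, EC) = 6E; 6D ⊕ 6E = 03.
P[4]: S = E(K, 6E) = 6B; 7C ⊕ 6B = 17.

P[4] = 17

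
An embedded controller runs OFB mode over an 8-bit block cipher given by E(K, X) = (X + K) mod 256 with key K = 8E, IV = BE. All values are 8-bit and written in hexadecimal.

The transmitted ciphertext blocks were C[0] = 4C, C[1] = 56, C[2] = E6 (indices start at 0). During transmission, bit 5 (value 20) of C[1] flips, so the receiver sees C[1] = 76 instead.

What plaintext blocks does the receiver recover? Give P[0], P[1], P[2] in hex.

P[0] = 00, P[1] = AC, P[2] = 8E

OFB decryption: S_i = E(K, S_{i−1}) with S_{−1} = IV; P_i = C_i ⊕ S_i.
Only C[1] changed, to 76. In OFB, a change in C_i flips the same bit in P_i only; the keystream is unaffected. Decrypting the received ciphertext:
P[0]: S = E(K, BE) = 4C; 4C ⊕ 4C = 00.
P[1]: S = E(K, 4C) = DA; 76 ⊕ DA = AC.
P[2]: S = E(K, DA) = 68; E6 ⊕ 68 = 8E.
Blocks that differ from the original plaintext: P[1].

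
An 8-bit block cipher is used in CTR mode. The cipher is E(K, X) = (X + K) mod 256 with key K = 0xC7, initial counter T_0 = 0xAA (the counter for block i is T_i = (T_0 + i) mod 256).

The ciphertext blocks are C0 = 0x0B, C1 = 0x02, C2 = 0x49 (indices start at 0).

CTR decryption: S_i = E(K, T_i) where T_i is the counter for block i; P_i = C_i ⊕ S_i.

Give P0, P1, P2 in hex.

P0 = 0x7A, P1 = 0x70, P2 = 0x3A

P0: T = 0xAA, S = E(K, T) = 0x71; 0x0B ⊕ 0x71 = 0x7A.
P1: T = 0xAB, S = E(K, T) = 0x72; 0x02 ⊕ 0x72 = 0x70.
P2: T = 0xAC, S = E(K, T) = 0x73; 0x49 ⊕ 0x73 = 0x3A.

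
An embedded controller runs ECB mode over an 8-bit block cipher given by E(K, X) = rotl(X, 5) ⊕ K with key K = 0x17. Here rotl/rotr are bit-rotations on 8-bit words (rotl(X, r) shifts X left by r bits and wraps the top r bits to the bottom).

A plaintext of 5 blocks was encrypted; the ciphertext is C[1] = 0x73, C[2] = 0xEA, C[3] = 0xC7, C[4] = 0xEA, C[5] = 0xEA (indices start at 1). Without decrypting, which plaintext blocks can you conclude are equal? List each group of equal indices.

P[2] = P[4] = P[5]

ECB encrypts each block independently with the same key, so equal ciphertext blocks imply equal plaintext blocks.
C[2] = C[4] = C[5] = 0xEA, so P[2] = P[4] = P[5].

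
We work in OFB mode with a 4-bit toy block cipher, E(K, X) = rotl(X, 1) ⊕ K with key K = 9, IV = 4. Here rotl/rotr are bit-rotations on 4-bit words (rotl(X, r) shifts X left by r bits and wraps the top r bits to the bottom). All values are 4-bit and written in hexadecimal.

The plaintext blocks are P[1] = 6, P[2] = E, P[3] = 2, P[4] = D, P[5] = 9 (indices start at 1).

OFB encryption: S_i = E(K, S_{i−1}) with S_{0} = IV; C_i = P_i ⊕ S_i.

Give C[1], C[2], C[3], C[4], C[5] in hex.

C[1] = 7, C[2] = 5, C[3] = C, C[4] = 9, C[5] = 8

C[1]: S = E(K, 4) = 1; 6 ⊕ 1 = 7.
C[2]: S = E(K, 1) = B; E ⊕ B = 5.
C[3]: S = E(K, B) = E; 2 ⊕ E = C.
C[4]: S = E(K, E) = 4; D ⊕ 4 = 9.
C[5]: S = E(K, 4) = 1; 9 ⊕ 1 = 8.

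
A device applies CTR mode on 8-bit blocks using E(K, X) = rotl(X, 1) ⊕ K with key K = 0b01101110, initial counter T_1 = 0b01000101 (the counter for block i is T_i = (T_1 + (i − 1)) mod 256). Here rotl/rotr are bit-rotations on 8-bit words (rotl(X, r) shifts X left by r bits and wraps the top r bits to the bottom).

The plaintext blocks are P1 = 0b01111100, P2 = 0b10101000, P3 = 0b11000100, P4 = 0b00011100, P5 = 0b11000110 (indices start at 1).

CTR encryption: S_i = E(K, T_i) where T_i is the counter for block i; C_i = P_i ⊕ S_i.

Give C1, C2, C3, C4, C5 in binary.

C1: T = 0b01000101, S = E(K, T) = 0b11100100; 0b01111100 ⊕ 0b11100100 = 0b10011000.
C2: T = 0b01000110, S = E(K, T) = 0b11100010; 0b10101000 ⊕ 0b11100010 = 0b01001010.
C3: T = 0b01000111, S = E(K, T) = 0b11100000; 0b11000100 ⊕ 0b11100000 = 0b00100100.
C4: T = 0b01001000, S = E(K, T) = 0b11111110; 0b00011100 ⊕ 0b11111110 = 0b11100010.
C5: T = 0b01001001, S = E(K, T) = 0b11111100; 0b11000110 ⊕ 0b11111100 = 0b00111010.

C1 = 0b10011000, C2 = 0b01001010, C3 = 0b00100100, C4 = 0b11100010, C5 = 0b00111010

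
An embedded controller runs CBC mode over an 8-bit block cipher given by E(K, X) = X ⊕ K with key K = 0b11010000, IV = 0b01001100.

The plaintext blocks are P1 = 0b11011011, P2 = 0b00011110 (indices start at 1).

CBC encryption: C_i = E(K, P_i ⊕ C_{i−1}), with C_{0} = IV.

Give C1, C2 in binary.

C1 = 0b01000111, C2 = 0b10001001

C1: P1 ⊕ 0b01001100 = 0b10010111; E(K, 0b10010111) = 0b01000111.
C2: P2 ⊕ 0b01000111 = 0b01011001; E(K, 0b01011001) = 0b10001001.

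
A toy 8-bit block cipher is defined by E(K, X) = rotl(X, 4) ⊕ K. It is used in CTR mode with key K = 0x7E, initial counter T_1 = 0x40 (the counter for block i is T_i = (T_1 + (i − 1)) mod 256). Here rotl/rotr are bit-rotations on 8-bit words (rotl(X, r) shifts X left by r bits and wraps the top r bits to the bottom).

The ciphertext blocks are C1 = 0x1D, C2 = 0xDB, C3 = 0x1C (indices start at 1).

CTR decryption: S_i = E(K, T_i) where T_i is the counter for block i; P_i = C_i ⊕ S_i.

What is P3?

P3 = 0x46

P3: T = 0x42, S = E(K, T) = 0x5A; 0x1C ⊕ 0x5A = 0x46.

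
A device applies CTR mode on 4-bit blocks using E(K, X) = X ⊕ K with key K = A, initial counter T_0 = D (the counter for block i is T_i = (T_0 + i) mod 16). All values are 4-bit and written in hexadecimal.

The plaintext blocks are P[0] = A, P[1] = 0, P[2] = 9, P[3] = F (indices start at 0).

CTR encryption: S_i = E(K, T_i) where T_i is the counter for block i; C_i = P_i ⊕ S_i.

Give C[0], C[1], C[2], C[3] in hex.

C[0]: T = D, S = E(K, T) = 7; A ⊕ 7 = D.
C[1]: T = E, S = E(K, T) = 4; 0 ⊕ 4 = 4.
C[2]: T = F, S = E(K, T) = 5; 9 ⊕ 5 = C.
C[3]: T = 0, S = E(K, T) = A; F ⊕ A = 5.

C[0] = D, C[1] = 4, C[2] = C, C[3] = 5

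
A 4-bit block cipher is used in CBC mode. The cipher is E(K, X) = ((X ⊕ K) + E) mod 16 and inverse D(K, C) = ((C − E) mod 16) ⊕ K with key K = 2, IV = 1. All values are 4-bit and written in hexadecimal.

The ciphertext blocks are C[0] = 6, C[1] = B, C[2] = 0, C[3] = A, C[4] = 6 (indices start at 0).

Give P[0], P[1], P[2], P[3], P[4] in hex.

CBC decryption: P_i = D(K, C_i) ⊕ C_{i−1}, with C_{−1} = IV.
P[0]: D(K, 6) = A; A ⊕ 1 = B.
P[1]: D(K, B) = F; F ⊕ 6 = 9.
P[2]: D(K, 0) = 0; 0 ⊕ B = B.
P[3]: D(K, A) = E; E ⊕ 0 = E.
P[4]: D(K, 6) = A; A ⊕ A = 0.

P[0] = B, P[1] = 9, P[2] = B, P[3] = E, P[4] = 0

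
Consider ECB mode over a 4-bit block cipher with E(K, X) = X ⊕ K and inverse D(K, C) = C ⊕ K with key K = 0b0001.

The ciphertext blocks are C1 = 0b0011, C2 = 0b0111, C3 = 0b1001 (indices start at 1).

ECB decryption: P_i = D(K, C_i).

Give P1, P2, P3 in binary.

P1: D(K, 0b0011) = 0b0010.
P2: D(K, 0b0111) = 0b0110.
P3: D(K, 0b1001) = 0b1000.

P1 = 0b0010, P2 = 0b0110, P3 = 0b1000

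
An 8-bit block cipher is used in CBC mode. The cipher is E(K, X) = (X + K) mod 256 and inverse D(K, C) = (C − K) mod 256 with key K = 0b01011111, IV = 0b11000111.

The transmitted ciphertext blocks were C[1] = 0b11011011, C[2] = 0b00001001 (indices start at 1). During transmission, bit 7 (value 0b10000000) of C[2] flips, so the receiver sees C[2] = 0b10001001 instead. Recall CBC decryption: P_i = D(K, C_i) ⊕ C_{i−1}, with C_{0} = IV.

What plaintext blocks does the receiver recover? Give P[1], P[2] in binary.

P[1] = 0b10111011, P[2] = 0b11110001

Only C[2] changed, to 0b10001001. In CBC, a change in C_i garbles P_i and flips the same bit in P_{i+1}. Decrypting the received ciphertext:
P[1]: D(K, 0b11011011) = 0b01111100; 0b01111100 ⊕ 0b11000111 = 0b10111011.
P[2]: D(K, 0b10001001) = 0b00101010; 0b00101010 ⊕ 0b11011011 = 0b11110001.
Blocks that differ from the original plaintext: P[2].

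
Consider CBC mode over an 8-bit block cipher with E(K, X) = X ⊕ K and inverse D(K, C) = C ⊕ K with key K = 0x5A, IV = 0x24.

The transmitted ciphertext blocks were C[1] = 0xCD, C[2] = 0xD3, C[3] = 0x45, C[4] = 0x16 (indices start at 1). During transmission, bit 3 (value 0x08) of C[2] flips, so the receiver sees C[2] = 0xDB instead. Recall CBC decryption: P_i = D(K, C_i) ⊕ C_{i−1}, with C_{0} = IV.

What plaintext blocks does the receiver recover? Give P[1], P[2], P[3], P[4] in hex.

P[1] = 0xB3, P[2] = 0x4C, P[3] = 0xC4, P[4] = 0x09

Only C[2] changed, to 0xDB. In CBC, a change in C_i garbles P_i and flips the same bit in P_{i+1}. Decrypting the received ciphertext:
P[1]: D(K, 0xCD) = 0x97; 0x97 ⊕ 0x24 = 0xB3.
P[2]: D(K, 0xDB) = 0x81; 0x81 ⊕ 0xCD = 0x4C.
P[3]: D(K, 0x45) = 0x1F; 0x1F ⊕ 0xDB = 0xC4.
P[4]: D(K, 0x16) = 0x4C; 0x4C ⊕ 0x45 = 0x09.
Blocks that differ from the original plaintext: P[2], P[3].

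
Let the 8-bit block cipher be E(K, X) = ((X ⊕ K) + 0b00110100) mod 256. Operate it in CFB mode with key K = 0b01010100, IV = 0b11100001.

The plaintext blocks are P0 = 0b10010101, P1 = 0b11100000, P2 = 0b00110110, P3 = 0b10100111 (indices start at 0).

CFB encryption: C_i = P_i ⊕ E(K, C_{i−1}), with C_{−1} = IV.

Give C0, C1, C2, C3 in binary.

C0: E(K, 0b11100001) = 0b11101001; 0b10010101 ⊕ 0b11101001 = 0b01111100.
C1: E(K, 0b01111100) = 0b01011100; 0b11100000 ⊕ 0b01011100 = 0b10111100.
C2: E(K, 0b10111100) = 0b00011100; 0b00110110 ⊕ 0b00011100 = 0b00101010.
C3: E(K, 0b00101010) = 0b10110010; 0b10100111 ⊕ 0b10110010 = 0b00010101.

C0 = 0b01111100, C1 = 0b10111100, C2 = 0b00101010, C3 = 0b00010101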